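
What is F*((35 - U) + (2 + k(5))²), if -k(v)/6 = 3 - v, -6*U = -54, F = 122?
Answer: 27084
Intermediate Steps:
U = 9 (U = -⅙*(-54) = 9)
k(v) = -18 + 6*v (k(v) = -6*(3 - v) = -18 + 6*v)
F*((35 - U) + (2 + k(5))²) = 122*((35 - 1*9) + (2 + (-18 + 6*5))²) = 122*((35 - 9) + (2 + (-18 + 30))²) = 122*(26 + (2 + 12)²) = 122*(26 + 14²) = 122*(26 + 196) = 122*222 = 27084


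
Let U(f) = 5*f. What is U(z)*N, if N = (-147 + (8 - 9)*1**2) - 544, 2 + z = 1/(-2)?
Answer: 8650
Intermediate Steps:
z = -5/2 (z = -2 + 1/(-2) = -2 - 1/2 = -5/2 ≈ -2.5000)
N = -692 (N = (-147 - 1*1) - 544 = (-147 - 1) - 544 = -148 - 544 = -692)
U(z)*N = (5*(-5/2))*(-692) = -25/2*(-692) = 8650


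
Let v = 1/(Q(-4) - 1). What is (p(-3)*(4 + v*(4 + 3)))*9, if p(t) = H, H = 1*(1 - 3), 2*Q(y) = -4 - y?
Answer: 54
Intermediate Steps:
Q(y) = -2 - y/2 (Q(y) = (-4 - y)/2 = -2 - y/2)
H = -2 (H = 1*(-2) = -2)
p(t) = -2
v = -1 (v = 1/((-2 - 1/2*(-4)) - 1) = 1/((-2 + 2) - 1) = 1/(0 - 1) = 1/(-1) = -1)
(p(-3)*(4 + v*(4 + 3)))*9 = -2*(4 - (4 + 3))*9 = -2*(4 - 1*7)*9 = -2*(4 - 7)*9 = -2*(-3)*9 = 6*9 = 54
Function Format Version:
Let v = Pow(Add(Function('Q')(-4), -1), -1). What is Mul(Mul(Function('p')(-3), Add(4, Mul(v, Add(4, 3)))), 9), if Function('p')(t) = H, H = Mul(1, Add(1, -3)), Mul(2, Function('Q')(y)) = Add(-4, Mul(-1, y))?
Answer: 54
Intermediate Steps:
Function('Q')(y) = Add(-2, Mul(Rational(-1, 2), y)) (Function('Q')(y) = Mul(Rational(1, 2), Add(-4, Mul(-1, y))) = Add(-2, Mul(Rational(-1, 2), y)))
H = -2 (H = Mul(1, -2) = -2)
Function('p')(t) = -2
v = -1 (v = Pow(Add(Add(-2, Mul(Rational(-1, 2), -4)), -1), -1) = Pow(Add(Add(-2, 2), -1), -1) = Pow(Add(0, -1), -1) = Pow(-1, -1) = -1)
Mul(Mul(Function('p')(-3), Add(4, Mul(v, Add(4, 3)))), 9) = Mul(Mul(-2, Add(4, Mul(-1, Add(4, 3)))), 9) = Mul(Mul(-2, Add(4, Mul(-1, 7))), 9) = Mul(Mul(-2, Add(4, -7)), 9) = Mul(Mul(-2, -3), 9) = Mul(6, 9) = 54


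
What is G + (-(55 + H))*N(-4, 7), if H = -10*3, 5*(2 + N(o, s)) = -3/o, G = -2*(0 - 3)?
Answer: 209/4 ≈ 52.250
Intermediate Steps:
G = 6 (G = -2*(-3) = 6)
N(o, s) = -2 - 3/(5*o) (N(o, s) = -2 + (-3/o)/5 = -2 - 3/(5*o))
H = -30
G + (-(55 + H))*N(-4, 7) = 6 + (-(55 - 30))*(-2 - ⅗/(-4)) = 6 + (-1*25)*(-2 - ⅗*(-¼)) = 6 - 25*(-2 + 3/20) = 6 - 25*(-37/20) = 6 + 185/4 = 209/4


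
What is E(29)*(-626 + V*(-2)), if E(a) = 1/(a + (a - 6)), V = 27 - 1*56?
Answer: -142/13 ≈ -10.923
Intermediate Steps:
V = -29 (V = 27 - 56 = -29)
E(a) = 1/(-6 + 2*a) (E(a) = 1/(a + (-6 + a)) = 1/(-6 + 2*a))
E(29)*(-626 + V*(-2)) = (1/(2*(-3 + 29)))*(-626 - 29*(-2)) = ((½)/26)*(-626 + 58) = ((½)*(1/26))*(-568) = (1/52)*(-568) = -142/13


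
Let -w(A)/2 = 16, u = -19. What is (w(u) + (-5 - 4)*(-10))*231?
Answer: 13398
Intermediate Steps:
w(A) = -32 (w(A) = -2*16 = -32)
(w(u) + (-5 - 4)*(-10))*231 = (-32 + (-5 - 4)*(-10))*231 = (-32 - 9*(-10))*231 = (-32 + 90)*231 = 58*231 = 13398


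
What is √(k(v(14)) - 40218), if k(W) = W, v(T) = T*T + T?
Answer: 2*I*√10002 ≈ 200.02*I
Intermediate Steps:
v(T) = T + T² (v(T) = T² + T = T + T²)
√(k(v(14)) - 40218) = √(14*(1 + 14) - 40218) = √(14*15 - 40218) = √(210 - 40218) = √(-40008) = 2*I*√10002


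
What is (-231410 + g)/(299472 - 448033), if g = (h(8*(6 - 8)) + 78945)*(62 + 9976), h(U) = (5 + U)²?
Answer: -793433098/148561 ≈ -5340.8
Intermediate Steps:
g = 793664508 (g = ((5 + 8*(6 - 8))² + 78945)*(62 + 9976) = ((5 + 8*(-2))² + 78945)*10038 = ((5 - 16)² + 78945)*10038 = ((-11)² + 78945)*10038 = (121 + 78945)*10038 = 79066*10038 = 793664508)
(-231410 + g)/(299472 - 448033) = (-231410 + 793664508)/(299472 - 448033) = 793433098/(-148561) = 793433098*(-1/148561) = -793433098/148561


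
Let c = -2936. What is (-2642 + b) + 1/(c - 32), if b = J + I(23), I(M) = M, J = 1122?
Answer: -4443097/2968 ≈ -1497.0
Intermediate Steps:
b = 1145 (b = 1122 + 23 = 1145)
(-2642 + b) + 1/(c - 32) = (-2642 + 1145) + 1/(-2936 - 32) = -1497 + 1/(-2968) = -1497 - 1/2968 = -4443097/2968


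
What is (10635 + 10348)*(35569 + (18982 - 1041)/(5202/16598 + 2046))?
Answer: 12677808521718982/16982355 ≈ 7.4653e+8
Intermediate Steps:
(10635 + 10348)*(35569 + (18982 - 1041)/(5202/16598 + 2046)) = 20983*(35569 + 17941/(5202*(1/16598) + 2046)) = 20983*(35569 + 17941/(2601/8299 + 2046)) = 20983*(35569 + 17941/(16982355/8299)) = 20983*(35569 + 17941*(8299/16982355)) = 20983*(35569 + 148892359/16982355) = 20983*(604194277354/16982355) = 12677808521718982/16982355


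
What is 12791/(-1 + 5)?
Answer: 12791/4 ≈ 3197.8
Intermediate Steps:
12791/(-1 + 5) = 12791/4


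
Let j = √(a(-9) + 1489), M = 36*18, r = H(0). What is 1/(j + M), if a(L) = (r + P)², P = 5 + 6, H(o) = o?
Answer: 324/209147 - √1610/418294 ≈ 0.0014532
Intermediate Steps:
r = 0
P = 11
a(L) = 121 (a(L) = (0 + 11)² = 11² = 121)
M = 648
j = √1610 (j = √(121 + 1489) = √1610 ≈ 40.125)
1/(j + M) = 1/(√1610 + 648) = 1/(648 + √1610)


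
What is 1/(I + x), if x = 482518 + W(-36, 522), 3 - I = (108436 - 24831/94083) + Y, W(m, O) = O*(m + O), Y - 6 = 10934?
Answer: 31361/19344633434 ≈ 1.6212e-6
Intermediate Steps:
Y = 10940 (Y = 6 + 10934 = 10940)
W(m, O) = O*(O + m)
I = -3743648376/31361 (I = 3 - ((108436 - 24831/94083) + 10940) = 3 - ((108436 - 24831*1/94083) + 10940) = 3 - ((108436 - 8277/31361) + 10940) = 3 - (3400653119/31361 + 10940) = 3 - 1*3743742459/31361 = 3 - 3743742459/31361 = -3743648376/31361 ≈ -1.1937e+5)
x = 736210 (x = 482518 + 522*(522 - 36) = 482518 + 522*486 = 482518 + 253692 = 736210)
1/(I + x) = 1/(-3743648376/31361 + 736210) = 1/(19344633434/31361) = 31361/19344633434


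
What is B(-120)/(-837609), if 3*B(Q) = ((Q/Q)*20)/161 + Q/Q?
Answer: -181/404565147 ≈ -4.4739e-7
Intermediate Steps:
B(Q) = 181/483 (B(Q) = (((Q/Q)*20)/161 + Q/Q)/3 = ((1*20)*(1/161) + 1)/3 = (20*(1/161) + 1)/3 = (20/161 + 1)/3 = (⅓)*(181/161) = 181/483)
B(-120)/(-837609) = (181/483)/(-837609) = (181/483)*(-1/837609) = -181/404565147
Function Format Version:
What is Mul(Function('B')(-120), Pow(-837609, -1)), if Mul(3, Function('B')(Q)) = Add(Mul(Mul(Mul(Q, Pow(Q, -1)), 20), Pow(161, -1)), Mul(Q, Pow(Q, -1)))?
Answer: Rational(-181, 404565147) ≈ -4.4739e-7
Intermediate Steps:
Function('B')(Q) = Rational(181, 483) (Function('B')(Q) = Mul(Rational(1, 3), Add(Mul(Mul(Mul(Q, Pow(Q, -1)), 20), Pow(161, -1)), Mul(Q, Pow(Q, -1)))) = Mul(Rational(1, 3), Add(Mul(Mul(1, 20), Rational(1, 161)), 1)) = Mul(Rational(1, 3), Add(Mul(20, Rational(1, 161)), 1)) = Mul(Rational(1, 3), Add(Rational(20, 161), 1)) = Mul(Rational(1, 3), Rational(181, 161)) = Rational(181, 483))
Mul(Function('B')(-120), Pow(-837609, -1)) = Mul(Rational(181, 483), Pow(-837609, -1)) = Mul(Rational(181, 483), Rational(-1, 837609)) = Rational(-181, 404565147)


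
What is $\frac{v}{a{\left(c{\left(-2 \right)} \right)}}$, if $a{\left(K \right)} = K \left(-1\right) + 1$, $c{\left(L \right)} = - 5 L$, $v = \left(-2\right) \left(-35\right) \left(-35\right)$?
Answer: $\frac{2450}{9} \approx 272.22$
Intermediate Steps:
$v = -2450$ ($v = 70 \left(-35\right) = -2450$)
$a{\left(K \right)} = 1 - K$ ($a{\left(K \right)} = - K + 1 = 1 - K$)
$\frac{v}{a{\left(c{\left(-2 \right)} \right)}} = - \frac{2450}{1 - \left(-5\right) \left(-2\right)} = - \frac{2450}{1 - 10} = - \frac{2450}{-9} = \left(-2450\right) \left(- \frac{1}{9}\right) = \frac{2450}{9}$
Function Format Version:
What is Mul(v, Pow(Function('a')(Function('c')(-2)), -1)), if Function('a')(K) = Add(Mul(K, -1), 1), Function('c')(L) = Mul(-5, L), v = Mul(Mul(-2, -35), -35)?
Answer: Rational(2450, 9) ≈ 272.22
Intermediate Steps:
v = -2450 (v = Mul(70, -35) = -2450)
Function('a')(K) = Add(1, Mul(-1, K)) (Function('a')(K) = Add(Mul(-1, K), 1) = Add(1, Mul(-1, K)))
Mul(v, Pow(Function('a')(Function('c')(-2)), -1)) = Mul(-2450, Pow(Add(1, Mul(-1, Mul(-5, -2))), -1)) = Mul(-2450, Pow(Add(1, Mul(-1, 10)), -1)) = Mul(-2450, Pow(Add(1, -10), -1)) = Mul(-2450, Pow(-9, -1)) = Mul(-2450, Rational(-1, 9)) = Rational(2450, 9)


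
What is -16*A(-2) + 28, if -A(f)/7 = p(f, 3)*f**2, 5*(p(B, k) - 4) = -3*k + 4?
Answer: 1372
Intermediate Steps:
p(B, k) = 24/5 - 3*k/5 (p(B, k) = 4 + (-3*k + 4)/5 = 4 + (4 - 3*k)/5 = 4 + (4/5 - 3*k/5) = 24/5 - 3*k/5)
A(f) = -21*f**2 (A(f) = -7*(24/5 - 3/5*3)*f**2 = -7*(24/5 - 9/5)*f**2 = -21*f**2)
-16*A(-2) + 28 = -(-336)*(-2)**2 + 28 = -(-336)*4 + 28 = -16*(-84) + 28 = 1344 + 28 = 1372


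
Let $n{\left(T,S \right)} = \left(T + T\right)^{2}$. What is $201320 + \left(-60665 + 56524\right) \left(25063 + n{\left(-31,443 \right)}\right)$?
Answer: $-119502567$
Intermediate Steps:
$n{\left(T,S \right)} = 4 T^{2}$ ($n{\left(T,S \right)} = \left(2 T\right)^{2} = 4 T^{2}$)
$201320 + \left(-60665 + 56524\right) \left(25063 + n{\left(-31,443 \right)}\right) = 201320 + \left(-60665 + 56524\right) \left(25063 + 4 \left(-31\right)^{2}\right) = 201320 - 4141 \left(25063 + 4 \cdot 961\right) = 201320 - 4141 \left(25063 + 3844\right) = 201320 - 119703887 = -119502567$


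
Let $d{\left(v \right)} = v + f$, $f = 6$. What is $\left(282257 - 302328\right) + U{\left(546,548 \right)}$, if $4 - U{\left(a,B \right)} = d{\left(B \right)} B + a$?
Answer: $-324205$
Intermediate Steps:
$d{\left(v \right)} = 6 + v$ ($d{\left(v \right)} = v + 6 = 6 + v$)
$U{\left(a,B \right)} = 4 - a - B \left(6 + B\right)$ ($U{\left(a,B \right)} = 4 - \left(\left(6 + B\right) B + a\right) = 4 - \left(B \left(6 + B\right) + a\right) = 4 - \left(a + B \left(6 + B\right)\right) = 4 - a - B \left(6 + B\right)$)
$\left(282257 - 302328\right) + U{\left(546,548 \right)} = \left(282257 - 302328\right) - \left(542 + 548 \left(6 + 548\right)\right) = -20071 - \left(542 + 303592\right) = -20071 - 304134 = -324205$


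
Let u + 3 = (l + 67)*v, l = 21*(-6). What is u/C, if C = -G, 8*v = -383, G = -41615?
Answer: 22573/332920 ≈ 0.067803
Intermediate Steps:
v = -383/8 (v = (1/8)*(-383) = -383/8 ≈ -47.875)
l = -126
C = 41615 (C = -1*(-41615) = 41615)
u = 22573/8 (u = -3 + (-126 + 67)*(-383/8) = -3 - 59*(-383/8) = -3 + 22597/8 = 22573/8 ≈ 2821.6)
u/C = (22573/8)/41615 = (22573/8)*(1/41615) = 22573/332920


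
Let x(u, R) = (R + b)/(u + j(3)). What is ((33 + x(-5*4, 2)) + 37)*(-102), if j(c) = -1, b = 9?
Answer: -49606/7 ≈ -7086.6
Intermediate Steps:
x(u, R) = (9 + R)/(-1 + u) (x(u, R) = (R + 9)/(u - 1) = (9 + R)/(-1 + u))
((33 + x(-5*4, 2)) + 37)*(-102) = ((33 + (9 + 2)/(-1 - 5*4)) + 37)*(-102) = ((33 + 11/(-1 - 20)) + 37)*(-102) = ((33 + 11/(-21)) + 37)*(-102) = ((33 - 1/21*11) + 37)*(-102) = ((33 - 11/21) + 37)*(-102) = (682/21 + 37)*(-102) = (1459/21)*(-102) = -49606/7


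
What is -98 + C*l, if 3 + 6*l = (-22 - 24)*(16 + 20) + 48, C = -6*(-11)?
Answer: -17819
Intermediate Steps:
C = 66
l = -537/2 (l = -½ + ((-22 - 24)*(16 + 20) + 48)/6 = -½ + (-46*36 + 48)/6 = -½ + (-1656 + 48)/6 = -½ + (⅙)*(-1608) = -½ - 268 = -537/2 ≈ -268.50)
-98 + C*l = -98 + 66*(-537/2) = -98 - 17721 = -17819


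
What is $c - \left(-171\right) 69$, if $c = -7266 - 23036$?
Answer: $-18503$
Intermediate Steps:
$c = -30302$ ($c = -7266 - 23036 = -30302$)
$c - \left(-171\right) 69 = -30302 - \left(-171\right) 69 = -30302 - -11799 = -30302 + 11799 = -18503$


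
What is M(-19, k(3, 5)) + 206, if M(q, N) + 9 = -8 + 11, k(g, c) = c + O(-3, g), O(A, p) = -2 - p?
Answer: 200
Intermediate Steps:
k(g, c) = -2 + c - g (k(g, c) = c + (-2 - g) = -2 + c - g)
M(q, N) = -6 (M(q, N) = -9 + (-8 + 11) = -9 + 3 = -6)
M(-19, k(3, 5)) + 206 = -6 + 206 = 200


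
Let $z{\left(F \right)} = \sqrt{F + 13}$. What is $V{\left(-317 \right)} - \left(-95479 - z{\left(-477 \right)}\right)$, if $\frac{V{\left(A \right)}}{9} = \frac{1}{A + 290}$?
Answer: $\frac{286436}{3} + 4 i \sqrt{29} \approx 95479.0 + 21.541 i$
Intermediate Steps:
$z{\left(F \right)} = \sqrt{13 + F}$
$V{\left(A \right)} = \frac{9}{290 + A}$ ($V{\left(A \right)} = \frac{9}{A + 290} = \frac{9}{290 + A}$)
$V{\left(-317 \right)} - \left(-95479 - z{\left(-477 \right)}\right) = \frac{9}{290 - 317} - \left(-95479 - \sqrt{13 - 477}\right) = \frac{9}{-27} - \left(-95479 - \sqrt{-464}\right) = 9 \left(- \frac{1}{27}\right) - \left(-95479 - 4 i \sqrt{29}\right) = - \frac{1}{3} - \left(-95479 - 4 i \sqrt{29}\right) = - \frac{1}{3} + \left(95479 + 4 i \sqrt{29}\right) = \frac{286436}{3} + 4 i \sqrt{29}$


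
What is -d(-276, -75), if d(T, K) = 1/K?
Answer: 1/75 ≈ 0.013333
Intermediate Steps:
-d(-276, -75) = -1/(-75) = -1*(-1/75) = 1/75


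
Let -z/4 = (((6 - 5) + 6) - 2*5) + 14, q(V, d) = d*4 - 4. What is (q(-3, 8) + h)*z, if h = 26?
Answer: -2376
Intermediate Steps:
q(V, d) = -4 + 4*d (q(V, d) = 4*d - 4 = -4 + 4*d)
z = -44 (z = -4*((((6 - 5) + 6) - 2*5) + 14) = -4*(((1 + 6) - 10) + 14) = -4*((7 - 10) + 14) = -4*(-3 + 14) = -4*11 = -44)
(q(-3, 8) + h)*z = ((-4 + 4*8) + 26)*(-44) = ((-4 + 32) + 26)*(-44) = (28 + 26)*(-44) = 54*(-44) = -2376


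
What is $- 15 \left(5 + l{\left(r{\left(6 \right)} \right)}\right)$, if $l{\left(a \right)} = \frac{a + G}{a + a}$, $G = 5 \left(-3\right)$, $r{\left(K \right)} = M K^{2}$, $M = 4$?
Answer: $- \frac{2615}{32} \approx -81.719$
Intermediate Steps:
$r{\left(K \right)} = 4 K^{2}$
$G = -15$
$l{\left(a \right)} = \frac{-15 + a}{2 a}$ ($l{\left(a \right)} = \frac{a - 15}{a + a} = \frac{-15 + a}{2 a}$)
$- 15 \left(5 + l{\left(r{\left(6 \right)} \right)}\right) = - 15 \left(5 + \frac{-15 + 4 \cdot 6^{2}}{2 \cdot 4 \cdot 6^{2}}\right) = - 15 \left(5 + \frac{-15 + 4 \cdot 36}{2 \cdot 4 \cdot 36}\right) = - 15 \left(5 + \frac{-15 + 144}{2 \cdot 144}\right) = - 15 \left(5 + \frac{1}{2} \cdot \frac{1}{144} \cdot 129\right) = - 15 \left(5 + \frac{43}{96}\right) = \left(-15\right) \frac{523}{96} = - \frac{2615}{32}$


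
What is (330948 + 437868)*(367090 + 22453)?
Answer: 299486891088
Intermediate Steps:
(330948 + 437868)*(367090 + 22453) = 768816*389543 = 299486891088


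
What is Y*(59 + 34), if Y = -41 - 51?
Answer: -8556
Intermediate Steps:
Y = -92
Y*(59 + 34) = -92*(59 + 34) = -92*93 = -8556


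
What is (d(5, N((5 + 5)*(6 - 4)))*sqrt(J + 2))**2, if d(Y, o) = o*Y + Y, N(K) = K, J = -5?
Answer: -33075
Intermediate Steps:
d(Y, o) = Y + Y*o (d(Y, o) = Y*o + Y = Y + Y*o)
(d(5, N((5 + 5)*(6 - 4)))*sqrt(J + 2))**2 = ((5*(1 + (5 + 5)*(6 - 4)))*sqrt(-5 + 2))**2 = ((5*(1 + 10*2))*sqrt(-3))**2 = ((5*(1 + 20))*(I*sqrt(3)))**2 = ((5*21)*(I*sqrt(3)))**2 = (105*(I*sqrt(3)))**2 = (105*I*sqrt(3))**2 = -33075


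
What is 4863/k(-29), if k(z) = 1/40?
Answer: 194520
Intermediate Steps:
k(z) = 1/40
4863/k(-29) = 4863/(1/40) = 4863*40 = 194520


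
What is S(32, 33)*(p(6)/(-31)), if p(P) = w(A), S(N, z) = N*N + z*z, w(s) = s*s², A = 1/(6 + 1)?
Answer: -2113/10633 ≈ -0.19872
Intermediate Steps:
A = ⅐ (A = 1/7 = ⅐ ≈ 0.14286)
w(s) = s³
S(N, z) = N² + z²
p(P) = 1/343 (p(P) = (⅐)³ = 1/343)
S(32, 33)*(p(6)/(-31)) = (32² + 33²)*((1/343)/(-31)) = (1024 + 1089)*((1/343)*(-1/31)) = 2113*(-1/10633) = -2113/10633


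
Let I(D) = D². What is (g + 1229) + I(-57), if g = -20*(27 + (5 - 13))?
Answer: 4098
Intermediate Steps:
g = -380 (g = -20*(27 - 8) = -20*19 = -380)
(g + 1229) + I(-57) = (-380 + 1229) + (-57)² = 849 + 3249 = 4098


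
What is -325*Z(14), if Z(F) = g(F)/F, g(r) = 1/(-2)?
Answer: 325/28 ≈ 11.607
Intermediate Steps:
g(r) = -½
Z(F) = -1/(2*F)
-325*Z(14) = -(-325)/(2*14) = -325*(-1/28) = 325/28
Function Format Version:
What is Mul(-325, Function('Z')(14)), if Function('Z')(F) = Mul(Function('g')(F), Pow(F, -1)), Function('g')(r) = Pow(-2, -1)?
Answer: Rational(325, 28) ≈ 11.607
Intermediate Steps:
Function('g')(r) = Rational(-1, 2)
Function('Z')(F) = Mul(Rational(-1, 2), Pow(F, -1))
Mul(-325, Function('Z')(14)) = Mul(-325, Mul(Rational(-1, 2), Pow(14, -1))) = Mul(-325, Mul(Rational(-1, 2), Rational(1, 14))) = Mul(-325, Rational(-1, 28)) = Rational(325, 28)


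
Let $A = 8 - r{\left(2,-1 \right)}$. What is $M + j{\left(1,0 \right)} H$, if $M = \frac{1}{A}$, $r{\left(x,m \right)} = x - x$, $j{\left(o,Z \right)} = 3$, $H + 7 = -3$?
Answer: $- \frac{239}{8} \approx -29.875$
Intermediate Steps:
$H = -10$ ($H = -7 - 3 = -10$)
$r{\left(x,m \right)} = 0$
$A = 8$ ($A = 8 - 0 = 8 + 0 = 8$)
$M = \frac{1}{8} \approx 0.125$
$M + j{\left(1,0 \right)} H = \frac{1}{8} + 3 \left(-10\right) = \frac{1}{8} - 30 = - \frac{239}{8}$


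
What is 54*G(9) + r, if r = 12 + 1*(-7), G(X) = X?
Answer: 491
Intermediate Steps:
r = 5 (r = 12 - 7 = 5)
54*G(9) + r = 54*9 + 5 = 486 + 5 = 491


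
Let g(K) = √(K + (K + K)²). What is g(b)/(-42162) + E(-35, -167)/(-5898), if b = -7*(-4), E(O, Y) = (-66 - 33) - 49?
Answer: 74/2949 - √791/21081 ≈ 0.023759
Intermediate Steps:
E(O, Y) = -148 (E(O, Y) = -99 - 49 = -148)
b = 28
g(K) = √(K + 4*K²) (g(K) = √(K + (2*K)²) = √(K + 4*K²))
g(b)/(-42162) + E(-35, -167)/(-5898) = √(28*(1 + 4*28))/(-42162) - 148/(-5898) = √(28*(1 + 112))*(-1/42162) - 148*(-1/5898) = √(28*113)*(-1/42162) + 74/2949 = √3164*(-1/42162) + 74/2949 = (2*√791)*(-1/42162) + 74/2949 = -√791/21081 + 74/2949 = 74/2949 - √791/21081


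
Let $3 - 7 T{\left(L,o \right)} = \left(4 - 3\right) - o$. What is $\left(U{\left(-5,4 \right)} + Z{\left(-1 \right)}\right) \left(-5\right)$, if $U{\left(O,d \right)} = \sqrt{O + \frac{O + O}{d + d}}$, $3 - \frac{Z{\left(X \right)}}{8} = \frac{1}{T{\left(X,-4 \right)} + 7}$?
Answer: $- \frac{5360}{47} - \frac{25 i}{2} \approx -114.04 - 12.5 i$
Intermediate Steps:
$T{\left(L,o \right)} = \frac{2}{7} + \frac{o}{7}$ ($T{\left(L,o \right)} = \frac{3}{7} - \frac{\left(4 - 3\right) - o}{7} = \frac{3}{7} - \frac{1 - o}{7} = \frac{3}{7} + \left(- \frac{1}{7} + \frac{o}{7}\right) = \frac{2}{7} + \frac{o}{7}$)
$Z{\left(X \right)} = \frac{1072}{47}$ ($Z{\left(X \right)} = 24 - \frac{8}{\left(\frac{2}{7} + \frac{1}{7} \left(-4\right)\right) + 7} = 24 - \frac{8}{\left(\frac{2}{7} - \frac{4}{7}\right) + 7} = 24 - \frac{8}{- \frac{2}{7} + 7} = 24 - \frac{8}{\frac{47}{7}} = 24 - \frac{56}{47} = \frac{1072}{47}$)
$U{\left(O,d \right)} = \sqrt{O + \frac{O}{d}}$ ($U{\left(O,d \right)} = \sqrt{O + \frac{2 O}{2 d}} = \sqrt{O + 2 O \frac{1}{2 d}} = \sqrt{O + \frac{O}{d}}$)
$\left(U{\left(-5,4 \right)} + Z{\left(-1 \right)}\right) \left(-5\right) = \left(\sqrt{-5 - \frac{5}{4}} + \frac{1072}{47}\right) \left(-5\right) = \left(\sqrt{- \frac{25}{4}} + \frac{1072}{47}\right) \left(-5\right) = \left(\frac{5 i}{2} + \frac{1072}{47}\right) \left(-5\right) = \left(\frac{1072}{47} + \frac{5 i}{2}\right) \left(-5\right) = - \frac{5360}{47} - \frac{25 i}{2}$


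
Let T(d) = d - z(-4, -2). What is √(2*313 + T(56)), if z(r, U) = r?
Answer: 7*√14 ≈ 26.192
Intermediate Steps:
T(d) = 4 + d (T(d) = d - 1*(-4) = d + 4 = 4 + d)
√(2*313 + T(56)) = √(2*313 + (4 + 56)) = √(626 + 60) = √686 = 7*√14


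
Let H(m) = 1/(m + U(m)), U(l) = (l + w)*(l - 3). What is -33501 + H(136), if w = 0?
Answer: -610522223/18224 ≈ -33501.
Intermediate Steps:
U(l) = l*(-3 + l) (U(l) = (l + 0)*(l - 3) = l*(-3 + l))
H(m) = 1/(m + m*(-3 + m))
-33501 + H(136) = -33501 + 1/(136*(-2 + 136)) = -33501 + (1/136)/134 = -33501 + (1/136)*(1/134) = -33501 + 1/18224 = -610522223/18224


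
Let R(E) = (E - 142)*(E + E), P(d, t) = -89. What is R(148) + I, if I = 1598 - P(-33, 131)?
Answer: 3463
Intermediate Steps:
I = 1687 (I = 1598 - 1*(-89) = 1598 + 89 = 1687)
R(E) = 2*E*(-142 + E) (R(E) = (-142 + E)*(2*E) = 2*E*(-142 + E))
R(148) + I = 2*148*(-142 + 148) + 1687 = 2*148*6 + 1687 = 1776 + 1687 = 3463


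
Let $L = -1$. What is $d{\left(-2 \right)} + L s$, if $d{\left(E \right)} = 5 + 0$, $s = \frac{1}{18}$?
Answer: $\frac{89}{18} \approx 4.9444$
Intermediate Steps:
$s = \frac{1}{18} \approx 0.055556$
$d{\left(E \right)} = 5$
$d{\left(-2 \right)} + L s = 5 - \frac{1}{18} = \frac{89}{18}$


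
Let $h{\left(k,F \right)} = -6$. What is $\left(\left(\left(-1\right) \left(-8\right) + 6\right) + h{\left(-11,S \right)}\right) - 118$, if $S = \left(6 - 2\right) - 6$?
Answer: $-110$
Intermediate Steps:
$S = -2$ ($S = 4 - 6 = -2$)
$\left(\left(\left(-1\right) \left(-8\right) + 6\right) + h{\left(-11,S \right)}\right) - 118 = \left(\left(\left(-1\right) \left(-8\right) + 6\right) - 6\right) - 118 = \left(\left(8 + 6\right) - 6\right) - 118 = \left(14 - 6\right) - 118 = 8 - 118 = -110$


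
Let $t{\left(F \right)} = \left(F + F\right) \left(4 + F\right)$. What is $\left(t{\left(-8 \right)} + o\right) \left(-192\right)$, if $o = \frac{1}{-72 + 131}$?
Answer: $- \frac{725184}{59} \approx -12291.0$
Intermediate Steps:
$t{\left(F \right)} = 2 F \left(4 + F\right)$
$o = \frac{1}{59} \approx 0.016949$
$\left(t{\left(-8 \right)} + o\right) \left(-192\right) = \left(2 \left(-8\right) \left(4 - 8\right) + \frac{1}{59}\right) \left(-192\right) = \left(2 \left(-8\right) \left(-4\right) + \frac{1}{59}\right) \left(-192\right) = \left(64 + \frac{1}{59}\right) \left(-192\right) = \frac{3777}{59} \left(-192\right) = - \frac{725184}{59}$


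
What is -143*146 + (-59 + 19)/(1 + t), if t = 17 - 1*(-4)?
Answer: -229678/11 ≈ -20880.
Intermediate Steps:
t = 21 (t = 17 + 4 = 21)
-143*146 + (-59 + 19)/(1 + t) = -143*146 + (-59 + 19)/(1 + 21) = -20878 - 40/22 = -20878 - 40*1/22 = -20878 - 20/11 = -229678/11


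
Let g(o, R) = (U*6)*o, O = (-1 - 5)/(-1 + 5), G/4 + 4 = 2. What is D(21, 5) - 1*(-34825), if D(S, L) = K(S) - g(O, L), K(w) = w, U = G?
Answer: 34774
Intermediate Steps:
G = -8 (G = -16 + 4*2 = -16 + 8 = -8)
U = -8
O = -3/2 (O = -6/4 = -6*¼ = -3/2 ≈ -1.5000)
g(o, R) = -48*o (g(o, R) = (-8*6)*o = -48*o)
D(S, L) = -72 + S (D(S, L) = S - (-48)*(-3)/2 = S - 1*72 = S - 72 = -72 + S)
D(21, 5) - 1*(-34825) = (-72 + 21) - 1*(-34825) = -51 + 34825 = 34774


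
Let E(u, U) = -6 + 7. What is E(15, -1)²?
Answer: 1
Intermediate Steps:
E(u, U) = 1
E(15, -1)² = 1² = 1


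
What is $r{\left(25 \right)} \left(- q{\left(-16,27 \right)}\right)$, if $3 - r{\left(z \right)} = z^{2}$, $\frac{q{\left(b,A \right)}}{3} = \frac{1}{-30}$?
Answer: $- \frac{311}{5} \approx -62.2$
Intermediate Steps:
$q{\left(b,A \right)} = - \frac{1}{10}$ ($q{\left(b,A \right)} = \frac{3}{-30} = 3 \left(- \frac{1}{30}\right) = - \frac{1}{10}$)
$r{\left(z \right)} = 3 - z^{2}$
$r{\left(25 \right)} \left(- q{\left(-16,27 \right)}\right) = \left(3 - 25^{2}\right) \left(\left(-1\right) \left(- \frac{1}{10}\right)\right) = \left(3 - 625\right) \frac{1}{10} = \left(-622\right) \frac{1}{10} = - \frac{311}{5}$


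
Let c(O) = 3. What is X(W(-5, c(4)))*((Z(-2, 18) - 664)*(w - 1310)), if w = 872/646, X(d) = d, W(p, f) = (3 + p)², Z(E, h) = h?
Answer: 3381552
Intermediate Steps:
w = 436/323 (w = 872*(1/646) = 436/323 ≈ 1.3498)
X(W(-5, c(4)))*((Z(-2, 18) - 664)*(w - 1310)) = (3 - 5)²*((18 - 664)*(436/323 - 1310)) = (-2)²*(-646*(-422694/323)) = 4*845388 = 3381552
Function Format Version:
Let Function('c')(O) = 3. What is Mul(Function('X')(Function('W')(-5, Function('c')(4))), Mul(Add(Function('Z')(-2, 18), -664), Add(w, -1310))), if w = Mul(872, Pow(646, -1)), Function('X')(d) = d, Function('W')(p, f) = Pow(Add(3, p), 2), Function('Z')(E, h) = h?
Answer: 3381552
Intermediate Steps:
w = Rational(436, 323) (w = Mul(872, Rational(1, 646)) = Rational(436, 323) ≈ 1.3498)
Mul(Function('X')(Function('W')(-5, Function('c')(4))), Mul(Add(Function('Z')(-2, 18), -664), Add(w, -1310))) = Mul(Pow(Add(3, -5), 2), Mul(Add(18, -664), Add(Rational(436, 323), -1310))) = Mul(Pow(-2, 2), Mul(-646, Rational(-422694, 323))) = Mul(4, 845388) = 3381552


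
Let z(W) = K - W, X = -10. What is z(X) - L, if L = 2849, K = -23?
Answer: -2862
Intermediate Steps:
z(W) = -23 - W
z(X) - L = (-23 - 1*(-10)) - 1*2849 = (-23 + 10) - 2849 = -13 - 2849 = -2862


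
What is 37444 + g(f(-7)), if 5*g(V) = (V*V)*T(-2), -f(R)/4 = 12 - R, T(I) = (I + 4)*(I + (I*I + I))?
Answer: 37444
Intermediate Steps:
T(I) = (4 + I)*(I² + 2*I) (T(I) = (4 + I)*(I + (I² + I)) = (4 + I)*(I + (I + I²)) = (4 + I)*(I² + 2*I))
f(R) = -48 + 4*R (f(R) = -4*(12 - R) = -48 + 4*R)
g(V) = 0 (g(V) = ((V*V)*(-2*(8 + (-2)² + 6*(-2))))/5 = (V²*(-2*(8 + 4 - 12)))/5 = (V²*(-2*0))/5 = (V²*0)/5 = (⅕)*0 = 0)
37444 + g(f(-7)) = 37444 + 0 = 37444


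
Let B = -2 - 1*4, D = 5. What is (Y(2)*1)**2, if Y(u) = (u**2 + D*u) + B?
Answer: 64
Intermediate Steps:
B = -6 (B = -2 - 4 = -6)
Y(u) = -6 + u**2 + 5*u (Y(u) = (u**2 + 5*u) - 6 = -6 + u**2 + 5*u)
(Y(2)*1)**2 = ((-6 + 2**2 + 5*2)*1)**2 = ((-6 + 4 + 10)*1)**2 = (8*1)**2 = 8**2 = 64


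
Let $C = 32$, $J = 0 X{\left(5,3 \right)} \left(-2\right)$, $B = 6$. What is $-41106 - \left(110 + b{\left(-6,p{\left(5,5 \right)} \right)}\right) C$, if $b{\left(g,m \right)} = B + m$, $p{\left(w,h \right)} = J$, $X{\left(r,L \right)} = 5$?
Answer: $-44818$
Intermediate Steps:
$J = 0$ ($J = 0 \cdot 5 \left(-2\right) = 0 \left(-2\right) = 0$)
$p{\left(w,h \right)} = 0$
$b{\left(g,m \right)} = 6 + m$
$-41106 - \left(110 + b{\left(-6,p{\left(5,5 \right)} \right)}\right) C = -41106 - \left(110 + \left(6 + 0\right)\right) 32 = -41106 - \left(110 + 6\right) 32 = -41106 - 116 \cdot 32 = -41106 - 3712 = -44818$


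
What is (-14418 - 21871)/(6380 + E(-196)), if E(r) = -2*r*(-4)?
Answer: -36289/4812 ≈ -7.5414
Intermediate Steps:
E(r) = 8*r
(-14418 - 21871)/(6380 + E(-196)) = (-14418 - 21871)/(6380 + 8*(-196)) = -36289/(6380 - 1568) = -36289/4812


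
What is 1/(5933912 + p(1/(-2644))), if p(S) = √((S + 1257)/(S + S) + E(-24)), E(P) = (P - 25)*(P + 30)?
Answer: 11867824/70422626571583 - I*√6648190/70422626571583 ≈ 1.6852e-7 - 3.6613e-11*I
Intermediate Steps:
E(P) = (-25 + P)*(30 + P)
p(S) = √(-294 + (1257 + S)/(2*S)) (p(S) = √((S + 1257)/(S + S) + (-750 + (-24)² + 5*(-24))) = √((1257 + S)/((2*S)) + (-750 + 576 - 120)) = √((1257 + S)*(1/(2*S)) - 294) = √((1257 + S)/(2*S) - 294) = √(-294 + (1257 + S)/(2*S)))
1/(5933912 + p(1/(-2644))) = 1/(5933912 + √(-1174 + 2514/(1/(-2644)))/2) = 1/(5933912 + √(-1174 + 2514/(-1/2644))/2) = 1/(5933912 + √(-1174 + 2514*(-2644))/2) = 1/(5933912 + √(-1174 - 6647016)/2) = 1/(5933912 + √(-6648190)/2) = 1/(5933912 + (I*√6648190)/2) = 1/(5933912 + I*√6648190/2)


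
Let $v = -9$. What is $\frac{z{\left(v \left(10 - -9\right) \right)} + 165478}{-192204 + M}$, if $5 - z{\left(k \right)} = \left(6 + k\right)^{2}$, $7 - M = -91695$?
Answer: $- \frac{69129}{50251} \approx -1.3757$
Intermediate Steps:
$M = 91702$ ($M = 7 - -91695 = 7 + 91695 = 91702$)
$z{\left(k \right)} = 5 - \left(6 + k\right)^{2}$
$\frac{z{\left(v \left(10 - -9\right) \right)} + 165478}{-192204 + M} = \frac{\left(5 - \left(6 - 9 \left(10 - -9\right)\right)^{2}\right) + 165478}{-192204 + 91702} = \frac{\left(5 - \left(6 - 9 \left(10 + 9\right)\right)^{2}\right) + 165478}{-100502} = \left(\left(5 - \left(6 - 171\right)^{2}\right) + 165478\right) \left(- \frac{1}{100502}\right) = \left(\left(5 - \left(-165\right)^{2}\right) + 165478\right) \left(- \frac{1}{100502}\right) = \left(\left(5 - 27225\right) + 165478\right) \left(- \frac{1}{100502}\right) = \left(-27220 + 165478\right) \left(- \frac{1}{100502}\right) = 138258 \left(- \frac{1}{100502}\right) = - \frac{69129}{50251}$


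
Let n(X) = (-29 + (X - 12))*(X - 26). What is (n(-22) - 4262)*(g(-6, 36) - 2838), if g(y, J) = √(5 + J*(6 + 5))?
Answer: 3513444 - 1238*√401 ≈ 3.4887e+6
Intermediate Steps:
n(X) = (-41 + X)*(-26 + X) (n(X) = (-29 + (-12 + X))*(-26 + X) = (-41 + X)*(-26 + X))
g(y, J) = √(5 + 11*J) (g(y, J) = √(5 + J*11) = √(5 + 11*J))
(n(-22) - 4262)*(g(-6, 36) - 2838) = ((1066 + (-22)² - 67*(-22)) - 4262)*(√(5 + 11*36) - 2838) = ((1066 + 484 + 1474) - 4262)*(√(5 + 396) - 2838) = (3024 - 4262)*(√401 - 2838) = -1238*(-2838 + √401) = 3513444 - 1238*√401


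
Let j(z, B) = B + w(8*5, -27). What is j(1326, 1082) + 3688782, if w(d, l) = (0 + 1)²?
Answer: 3689865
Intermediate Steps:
w(d, l) = 1 (w(d, l) = 1² = 1)
j(z, B) = 1 + B (j(z, B) = B + 1 = 1 + B)
j(1326, 1082) + 3688782 = (1 + 1082) + 3688782 = 1083 + 3688782 = 3689865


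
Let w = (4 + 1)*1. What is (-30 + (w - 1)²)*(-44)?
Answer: 616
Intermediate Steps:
w = 5 (w = 5*1 = 5)
(-30 + (w - 1)²)*(-44) = (-30 + (5 - 1)²)*(-44) = (-30 + 4²)*(-44) = (-30 + 16)*(-44) = -14*(-44) = 616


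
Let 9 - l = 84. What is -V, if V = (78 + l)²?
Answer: -9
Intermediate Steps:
l = -75 (l = 9 - 1*84 = 9 - 84 = -75)
V = 9 (V = (78 - 75)² = 3² = 9)
-V = -1*9 = -9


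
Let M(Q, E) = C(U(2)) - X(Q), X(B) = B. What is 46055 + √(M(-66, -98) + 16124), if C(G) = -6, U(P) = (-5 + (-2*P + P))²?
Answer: 46055 + 34*√14 ≈ 46182.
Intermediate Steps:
U(P) = (-5 - P)²
M(Q, E) = -6 - Q
46055 + √(M(-66, -98) + 16124) = 46055 + √((-6 - 1*(-66)) + 16124) = 46055 + √((-6 + 66) + 16124) = 46055 + √(60 + 16124) = 46055 + √16184 = 46055 + 34*√14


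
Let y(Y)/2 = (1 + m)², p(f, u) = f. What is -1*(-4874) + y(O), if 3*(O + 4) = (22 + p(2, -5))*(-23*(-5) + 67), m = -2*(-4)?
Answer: 5036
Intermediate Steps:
m = 8
O = 1452 (O = -4 + ((22 + 2)*(-23*(-5) + 67))/3 = -4 + (24*(115 + 67))/3 = -4 + (24*182)/3 = -4 + (⅓)*4368 = -4 + 1456 = 1452)
y(Y) = 162 (y(Y) = 2*(1 + 8)² = 2*9² = 2*81 = 162)
-1*(-4874) + y(O) = -1*(-4874) + 162 = 4874 + 162 = 5036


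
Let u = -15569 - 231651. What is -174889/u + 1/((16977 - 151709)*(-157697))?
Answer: 232239827348286/328290116092055 ≈ 0.70742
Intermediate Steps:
u = -247220
-174889/u + 1/((16977 - 151709)*(-157697)) = -174889/(-247220) + 1/((16977 - 151709)*(-157697)) = -174889*(-1/247220) - 1/157697/(-134732) = 174889/247220 - 1/134732*(-1/157697) = 174889/247220 + 1/21246832204 = 232239827348286/328290116092055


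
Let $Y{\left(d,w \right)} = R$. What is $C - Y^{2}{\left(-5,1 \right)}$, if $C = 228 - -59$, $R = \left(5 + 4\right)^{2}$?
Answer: $-6274$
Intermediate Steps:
$R = 81$ ($R = 9^{2} = 81$)
$Y{\left(d,w \right)} = 81$
$C = 287$ ($C = 228 + 59 = 287$)
$C - Y^{2}{\left(-5,1 \right)} = 287 - 81^{2} = 287 - 6561 = -6274$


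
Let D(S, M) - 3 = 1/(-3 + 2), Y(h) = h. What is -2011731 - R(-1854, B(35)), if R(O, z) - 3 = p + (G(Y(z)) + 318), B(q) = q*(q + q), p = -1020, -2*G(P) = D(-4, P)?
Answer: -2011031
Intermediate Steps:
D(S, M) = 2 (D(S, M) = 3 + 1/(-3 + 2) = 3 + 1/(-1) = 3 - 1 = 2)
G(P) = -1 (G(P) = -1/2*2 = -1)
B(q) = 2*q**2 (B(q) = q*(2*q) = 2*q**2)
R(O, z) = -700 (R(O, z) = 3 + (-1020 + (-1 + 318)) = 3 + (-1020 + 317) = 3 - 703 = -700)
-2011731 - R(-1854, B(35)) = -2011731 - 1*(-700) = -2011731 + 700 = -2011031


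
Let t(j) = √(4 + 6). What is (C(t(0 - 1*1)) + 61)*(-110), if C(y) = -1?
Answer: -6600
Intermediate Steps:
t(j) = √10
(C(t(0 - 1*1)) + 61)*(-110) = (-1 + 61)*(-110) = 60*(-110) = -6600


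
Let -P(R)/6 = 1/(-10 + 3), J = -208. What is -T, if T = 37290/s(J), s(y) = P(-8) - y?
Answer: -130515/731 ≈ -178.54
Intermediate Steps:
P(R) = 6/7 (P(R) = -6/(-10 + 3) = -6/(-7) = -6*(-1/7) = 6/7)
s(y) = 6/7 - y
T = 130515/731 (T = 37290/(6/7 - 1*(-208)) = 37290/(6/7 + 208) = 37290/(1462/7) = 37290*(7/1462) = 130515/731 ≈ 178.54)
-T = -1*130515/731 = -130515/731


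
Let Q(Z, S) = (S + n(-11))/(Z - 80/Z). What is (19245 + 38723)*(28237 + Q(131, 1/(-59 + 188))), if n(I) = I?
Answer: 3606688016673040/2203449 ≈ 1.6368e+9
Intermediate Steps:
Q(Z, S) = (-11 + S)/(Z - 80/Z) (Q(Z, S) = (S - 11)/(Z - 80/Z) = (-11 + S)/(Z - 80/Z))
(19245 + 38723)*(28237 + Q(131, 1/(-59 + 188))) = (19245 + 38723)*(28237 + 131*(-11 + 1/(-59 + 188))/(-80 + 131²)) = 57968*(28237 + 131*(-11 + 1/129)/(-80 + 17161)) = 57968*(28237 + 131*(-11 + 1/129)/17081) = 57968*(28237 + 131*(1/17081)*(-1418/129)) = 57968*(28237 - 185758/2203449) = 57968*(62218603655/2203449) = 3606688016673040/2203449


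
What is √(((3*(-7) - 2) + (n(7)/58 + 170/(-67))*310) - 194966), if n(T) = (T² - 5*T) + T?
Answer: 3*I*√82075308334/1943 ≈ 442.34*I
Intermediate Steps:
n(T) = T² - 4*T
√(((3*(-7) - 2) + (n(7)/58 + 170/(-67))*310) - 194966) = √(((3*(-7) - 2) + ((7*(-4 + 7))/58 + 170/(-67))*310) - 194966) = √(((-21 - 2) + ((7*3)*(1/58) + 170*(-1/67))*310) - 194966) = √((-23 + (21*(1/58) - 170/67)*310) - 194966) = √((-23 + (21/58 - 170/67)*310) - 194966) = √((-23 - 8453/3886*310) - 194966) = √((-23 - 1310215/1943) - 194966) = √(-1354904/1943 - 194966) = √(-380173842/1943) = 3*I*√82075308334/1943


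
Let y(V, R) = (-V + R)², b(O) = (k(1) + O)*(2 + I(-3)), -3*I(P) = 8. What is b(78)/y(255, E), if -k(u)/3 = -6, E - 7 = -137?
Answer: -64/148225 ≈ -0.00043178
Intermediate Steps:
I(P) = -8/3 (I(P) = -⅓*8 = -8/3)
E = -130 (E = 7 - 137 = -130)
k(u) = 18 (k(u) = -3*(-6) = 18)
b(O) = -12 - 2*O/3 (b(O) = (18 + O)*(2 - 8/3) = (18 + O)*(-⅔) = -12 - 2*O/3)
y(V, R) = (R - V)²
b(78)/y(255, E) = (-12 - ⅔*78)/((-130 - 1*255)²) = (-12 - 52)/((-130 - 255)²) = -64/((-385)²) = -64/148225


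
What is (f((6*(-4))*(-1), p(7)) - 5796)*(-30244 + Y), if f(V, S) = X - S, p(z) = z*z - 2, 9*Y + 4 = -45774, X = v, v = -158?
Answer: 1908161974/9 ≈ 2.1202e+8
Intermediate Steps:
X = -158
Y = -45778/9 (Y = -4/9 + (1/9)*(-45774) = -4/9 - 5086 = -45778/9 ≈ -5086.4)
p(z) = -2 + z**2 (p(z) = z**2 - 2 = -2 + z**2)
f(V, S) = -158 - S
(f((6*(-4))*(-1), p(7)) - 5796)*(-30244 + Y) = ((-158 - (-2 + 7**2)) - 5796)*(-30244 - 45778/9) = ((-158 - (-2 + 49)) - 5796)*(-317974/9) = ((-158 - 1*47) - 5796)*(-317974/9) = ((-158 - 47) - 5796)*(-317974/9) = (-205 - 5796)*(-317974/9) = -6001*(-317974/9) = 1908161974/9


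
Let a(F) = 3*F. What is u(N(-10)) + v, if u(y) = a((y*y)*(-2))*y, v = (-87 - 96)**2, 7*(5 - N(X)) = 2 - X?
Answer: 11413725/343 ≈ 33276.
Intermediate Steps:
N(X) = 33/7 + X/7 (N(X) = 5 - (2 - X)/7 = 5 + (-2/7 + X/7) = 33/7 + X/7)
v = 33489 (v = (-183)**2 = 33489)
u(y) = -6*y**3 (u(y) = (3*((y*y)*(-2)))*y = (3*(y**2*(-2)))*y = (3*(-2*y**2))*y = (-6*y**2)*y = -6*y**3)
u(N(-10)) + v = -6*(33/7 + (1/7)*(-10))**3 + 33489 = -6*(33/7 - 10/7)**3 + 33489 = -6*(23/7)**3 + 33489 = -6*12167/343 + 33489 = -73002/343 + 33489 = 11413725/343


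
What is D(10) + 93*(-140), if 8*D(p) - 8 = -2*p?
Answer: -26043/2 ≈ -13022.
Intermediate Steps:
D(p) = 1 - p/4 (D(p) = 1 + (-2*p)/8 = 1 - p/4)
D(10) + 93*(-140) = (1 - ¼*10) + 93*(-140) = (1 - 5/2) - 13020 = -3/2 - 13020 = -26043/2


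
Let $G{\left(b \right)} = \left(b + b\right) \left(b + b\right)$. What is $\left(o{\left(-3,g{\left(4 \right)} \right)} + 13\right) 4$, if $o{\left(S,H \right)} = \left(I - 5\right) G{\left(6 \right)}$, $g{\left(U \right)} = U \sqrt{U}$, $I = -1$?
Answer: $-3404$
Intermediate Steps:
$g{\left(U \right)} = U^{\frac{3}{2}}$
$G{\left(b \right)} = 4 b^{2}$ ($G{\left(b \right)} = 2 b 2 b = 4 b^{2}$)
$o{\left(S,H \right)} = -864$ ($o{\left(S,H \right)} = \left(-1 - 5\right) 4 \cdot 6^{2} = - 6 \cdot 4 \cdot 36 = \left(-6\right) 144 = -864$)
$\left(o{\left(-3,g{\left(4 \right)} \right)} + 13\right) 4 = \left(-864 + 13\right) 4 = \left(-851\right) 4 = -3404$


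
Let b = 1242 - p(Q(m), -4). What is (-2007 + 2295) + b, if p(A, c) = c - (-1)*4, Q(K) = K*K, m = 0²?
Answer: 1530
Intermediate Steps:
m = 0
Q(K) = K²
p(A, c) = 4 + c (p(A, c) = c - 1*(-4) = c + 4 = 4 + c)
b = 1242 (b = 1242 - (4 - 4) = 1242 - 1*0 = 1242 + 0 = 1242)
(-2007 + 2295) + b = (-2007 + 2295) + 1242 = 288 + 1242 = 1530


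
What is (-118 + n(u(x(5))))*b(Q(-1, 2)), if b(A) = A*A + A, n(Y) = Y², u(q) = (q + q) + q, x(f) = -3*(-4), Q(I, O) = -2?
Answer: 2356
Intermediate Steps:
x(f) = 12 (x(f) = -1*(-12) = 12)
u(q) = 3*q (u(q) = 2*q + q = 3*q)
b(A) = A + A² (b(A) = A² + A = A + A²)
(-118 + n(u(x(5))))*b(Q(-1, 2)) = (-118 + (3*12)²)*(-2*(1 - 2)) = (-118 + 36²)*(-2*(-1)) = (-118 + 1296)*2 = 1178*2 = 2356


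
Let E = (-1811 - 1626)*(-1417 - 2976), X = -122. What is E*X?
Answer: -1842046402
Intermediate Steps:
E = 15098741 (E = -3437*(-4393) = 15098741)
E*X = 15098741*(-122) = -1842046402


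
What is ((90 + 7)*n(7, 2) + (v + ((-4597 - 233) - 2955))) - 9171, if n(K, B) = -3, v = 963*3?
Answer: -14358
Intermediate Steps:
v = 2889
((90 + 7)*n(7, 2) + (v + ((-4597 - 233) - 2955))) - 9171 = ((90 + 7)*(-3) + (2889 + ((-4597 - 233) - 2955))) - 9171 = (97*(-3) + (2889 + (-4830 - 2955))) - 9171 = (-291 + (2889 - 7785)) - 9171 = (-291 - 4896) - 9171 = -5187 - 9171 = -14358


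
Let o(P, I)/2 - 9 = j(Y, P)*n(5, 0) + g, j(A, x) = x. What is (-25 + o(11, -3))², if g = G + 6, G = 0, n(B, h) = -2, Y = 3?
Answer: 1521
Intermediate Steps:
g = 6 (g = 0 + 6 = 6)
o(P, I) = 30 - 4*P (o(P, I) = 18 + 2*(P*(-2) + 6) = 18 + 2*(-2*P + 6) = 18 + 2*(6 - 2*P) = 18 + (12 - 4*P) = 30 - 4*P)
(-25 + o(11, -3))² = (-25 + (30 - 4*11))² = (-25 + (30 - 44))² = (-25 - 14)² = (-39)² = 1521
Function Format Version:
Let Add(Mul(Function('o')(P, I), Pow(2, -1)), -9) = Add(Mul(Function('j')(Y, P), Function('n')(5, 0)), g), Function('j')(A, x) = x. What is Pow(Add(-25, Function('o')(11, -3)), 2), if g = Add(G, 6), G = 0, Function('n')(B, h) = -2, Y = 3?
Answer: 1521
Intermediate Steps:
g = 6 (g = Add(0, 6) = 6)
Function('o')(P, I) = Add(30, Mul(-4, P)) (Function('o')(P, I) = Add(18, Mul(2, Add(Mul(P, -2), 6))) = Add(18, Mul(2, Add(Mul(-2, P), 6))) = Add(18, Mul(2, Add(6, Mul(-2, P)))) = Add(18, Add(12, Mul(-4, P))) = Add(30, Mul(-4, P)))
Pow(Add(-25, Function('o')(11, -3)), 2) = Pow(Add(-25, Add(30, Mul(-4, 11))), 2) = Pow(Add(-25, Add(30, -44)), 2) = Pow(Add(-25, -14), 2) = Pow(-39, 2) = 1521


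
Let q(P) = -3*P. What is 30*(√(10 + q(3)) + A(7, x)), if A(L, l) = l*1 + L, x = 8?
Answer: 480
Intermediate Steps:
A(L, l) = L + l (A(L, l) = l + L = L + l)
30*(√(10 + q(3)) + A(7, x)) = 30*(√(10 - 3*3) + (7 + 8)) = 30*(√(10 - 9) + 15) = 30*(√1 + 15) = 30*(1 + 15) = 30*16 = 480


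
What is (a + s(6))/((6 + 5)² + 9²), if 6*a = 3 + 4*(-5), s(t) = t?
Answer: 19/1212 ≈ 0.015677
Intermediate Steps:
a = -17/6 (a = (3 + 4*(-5))/6 = (3 - 20)/6 = (⅙)*(-17) = -17/6 ≈ -2.8333)
(a + s(6))/((6 + 5)² + 9²) = (-17/6 + 6)/((6 + 5)² + 9²) = 19/(6*(11² + 81)) = 19/(6*(121 + 81)) = (19/6)/202 = (19/6)*(1/202) = 19/1212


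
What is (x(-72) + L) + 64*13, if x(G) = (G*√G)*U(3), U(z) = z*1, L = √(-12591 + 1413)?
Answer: 832 - 1296*I*√2 + 9*I*√138 ≈ 832.0 - 1727.1*I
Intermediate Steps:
L = 9*I*√138 (L = √(-11178) = 9*I*√138 ≈ 105.73*I)
U(z) = z
x(G) = 3*G^(3/2) (x(G) = (G*√G)*3 = G^(3/2)*3 = 3*G^(3/2))
(x(-72) + L) + 64*13 = (3*(-72)^(3/2) + 9*I*√138) + 64*13 = (3*(-432*I*√2) + 9*I*√138) + 832 = (-1296*I*√2 + 9*I*√138) + 832 = 832 - 1296*I*√2 + 9*I*√138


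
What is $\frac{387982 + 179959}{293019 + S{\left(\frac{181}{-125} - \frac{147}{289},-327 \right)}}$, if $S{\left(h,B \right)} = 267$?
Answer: $\frac{567941}{293286} \approx 1.9365$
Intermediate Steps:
$\frac{387982 + 179959}{293019 + S{\left(\frac{181}{-125} - \frac{147}{289},-327 \right)}} = \frac{387982 + 179959}{293019 + 267} = \frac{567941}{293286}$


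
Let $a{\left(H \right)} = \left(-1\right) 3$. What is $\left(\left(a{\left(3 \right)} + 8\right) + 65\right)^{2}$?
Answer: $4900$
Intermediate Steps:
$a{\left(H \right)} = -3$
$\left(\left(a{\left(3 \right)} + 8\right) + 65\right)^{2} = \left(\left(-3 + 8\right) + 65\right)^{2} = \left(5 + 65\right)^{2} = 70^{2} = 4900$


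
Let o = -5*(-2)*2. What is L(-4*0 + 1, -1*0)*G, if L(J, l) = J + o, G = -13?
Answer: -273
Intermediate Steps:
o = 20 (o = 10*2 = 20)
L(J, l) = 20 + J (L(J, l) = J + 20 = 20 + J)
L(-4*0 + 1, -1*0)*G = (20 + (-4*0 + 1))*(-13) = (20 + (0 + 1))*(-13) = (20 + 1)*(-13) = 21*(-13) = -273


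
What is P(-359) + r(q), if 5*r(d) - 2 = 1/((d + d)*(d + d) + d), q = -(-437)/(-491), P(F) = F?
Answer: -984669956/2746545 ≈ -358.51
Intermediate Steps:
q = -437/491 (q = -(-437)*(-1)/491 = -1*437/491 = -437/491 ≈ -0.89002)
r(d) = ⅖ + 1/(5*(d + 4*d²)) (r(d) = ⅖ + 1/(5*((d + d)*(d + d) + d)) = ⅖ + 1/(5*((2*d)*(2*d) + d)) = ⅖ + 1/(5*(4*d² + d)) = ⅖ + 1/(5*(d + 4*d²)))
P(-359) + r(q) = -359 + (1 + 2*(-437/491) + 8*(-437/491)²)/(5*(-437/491)*(1 + 4*(-437/491))) = -359 + (⅕)*(-491/437)*(1 - 874/491 + 8*(190969/241081))/(1 - 1748/491) = -359 + (⅕)*(-491/437)*(1 - 874/491 + 1527752/241081)/(-1257/491) = -359 + (⅕)*(-491/437)*(-491/1257)*(1339699/241081) = -359 + 1339699/2746545 = -984669956/2746545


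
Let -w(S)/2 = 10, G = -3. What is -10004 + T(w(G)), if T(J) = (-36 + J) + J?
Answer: -10080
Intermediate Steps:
w(S) = -20 (w(S) = -2*10 = -20)
T(J) = -36 + 2*J
-10004 + T(w(G)) = -10004 + (-36 + 2*(-20)) = -10004 + (-36 - 40) = -10004 - 76 = -10080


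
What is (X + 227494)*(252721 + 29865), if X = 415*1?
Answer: 64403892674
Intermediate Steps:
X = 415
(X + 227494)*(252721 + 29865) = (415 + 227494)*(252721 + 29865) = 227909*282586 = 64403892674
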